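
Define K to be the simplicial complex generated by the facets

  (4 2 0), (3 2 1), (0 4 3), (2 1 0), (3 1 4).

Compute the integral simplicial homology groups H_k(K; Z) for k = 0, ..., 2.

H_0 = Z,  H_1 = Z,  H_2 = 0.

Fix the vertex order 0 < 1 < 2 < 3 < 4 and write every simplex with vertices in increasing order. Then dim K = 2 and the simplices of K are:

  0-simplices (5): [0], [1], [2], [3], [4]
  1-simplices (10): [0,1], [0,2], [0,3], [0,4], [1,2], [1,3], [1,4], [2,3], [2,4], [3,4]
  2-simplices (5): [0,1,2], [0,2,4], [0,3,4], [1,2,3], [1,3,4]

so the chain groups are C_0 ≅ Z^5, C_1 ≅ Z^10, C_2 ≅ Z^5.

The boundary map ∂_1: C_1 → C_0 maps an edge to its endpoints' difference, ∂[p,q] = q − p. For instance
  ∂[0,2] = [2] − [0].
This gives a 5×10 integer matrix of rank 4; reducing to Smith normal form yields diagonal entries (1,1,1,1).

∂_2: C_2 → C_1 maps a triangle to the signed sum of its edges. For instance
  ∂[0,1,2] = [1,2] − [0,2] + [0,1],
  ∂[0,3,4] = [3,4] − [0,4] + [0,3].
As a 10×5 matrix over Z this has rank 5, with invariant factors (1,1,1,1,1).

Computing H_k = (kernel of ∂_k) / (image of ∂_{k+1}):

  H_0: rank C_0 − rank ∂_1 = 5 − 4 = 1, and the invariant factors of ∂_1 are all 1, so H_0 ≅ Z.
  H_1: rank ker ∂_1 − rank ∂_2 = (10 − 4) − 5 = 1, and the invariant factors of ∂_2 are all 1, so H_1 ≅ Z.
  H_2: rank ker ∂_2 − rank ∂_3 = (5 − 5) − 0 = 0, and there is no ∂_3, so H_2 ≅ 0.

As a check, the Euler characteristic is 5 − 10 + 5 = 0, which agrees with 1 − 1 + 0 = 0.
(K is a triangulation of the Möbius band.)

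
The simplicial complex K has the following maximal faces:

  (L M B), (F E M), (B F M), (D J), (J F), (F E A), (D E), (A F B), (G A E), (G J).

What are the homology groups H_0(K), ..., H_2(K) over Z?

H_0 = Z,  H_1 = Z^2,  H_2 = 0.

Fix the vertex order A < B < D < E < F < G < J < L < M and write every simplex with vertices in increasing order. Then dim K = 2 and the simplices of K are:

  0-simplices (9): A, B, D, E, F, G, J, L, M
  1-simplices (16): AB, AE, AF, AG, BF, BL, BM, DE, DJ, EF, EG, EM, FJ, FM, GJ, LM
  2-simplices (6): ABF, AEF, AEG, BFM, BLM, EFM

so the chain groups are C_0 ≅ Z^9, C_1 ≅ Z^16, C_2 ≅ Z^6.

Boundary ∂_1: C_1 → C_0 is given by ∂[p,q] = [q] − [p]. For instance
  ∂LM = M − L.
The resulting 9×16 matrix has rank 8, and its Smith normal form has invariant factors (1,1,1,1,1,1,1,1).

The boundary map ∂_2: C_2 → C_1 sends each 2-simplex [p,q,r] to [q,r] − [p,r] + [p,q]. For instance
  ∂AEG = EG − AG + AE,
  ∂AEF = EF − AF + AE.
As a 16×6 matrix over Z this has rank 6, with invariant factors (1,1,1,1,1,1).

Computing H_k = (kernel of ∂_k) / (image of ∂_{k+1}):

  H_0: rank C_0 − rank ∂_1 = 9 − 8 = 1, and the invariant factors of ∂_1 are all 1, so H_0 = Z.
  H_1: rank ker ∂_1 − rank ∂_2 = (16 − 8) − 6 = 2, and the invariant factors of ∂_2 are all 1, so H_1 = Z^2.
  H_2: rank ker ∂_2 − rank ∂_3 = (6 − 6) − 0 = 0, and there is no ∂_3, so H_2 = 0.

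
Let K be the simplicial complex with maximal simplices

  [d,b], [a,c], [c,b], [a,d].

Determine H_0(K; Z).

H_0 ≅ Z.

Order the vertices as a < b < c < d. Listing each simplex with vertices in this order, K has dimension 1 with simplices:

  0-simplices (4): a, b, c, d
  1-simplices (4): ac, ad, bc, bd

giving chain groups C_0 ≅ Z^4, C_1 ≅ Z^4.

The boundary map ∂_1: C_1 → C_0 maps an edge to its endpoints' difference, ∂[p,q] = q − p. For instance
  ∂ac = c − a.
The resulting 4×4 matrix has rank 3, and its Smith normal form has invariant factors (1,1,1).

Computing H_k = (kernel of ∂_k) / (image of ∂_{k+1}):

  H_0: rank C_0 − rank ∂_1 = 4 − 3 = 1, and the invariant factors of ∂_1 are all 1, so H_0 = Z.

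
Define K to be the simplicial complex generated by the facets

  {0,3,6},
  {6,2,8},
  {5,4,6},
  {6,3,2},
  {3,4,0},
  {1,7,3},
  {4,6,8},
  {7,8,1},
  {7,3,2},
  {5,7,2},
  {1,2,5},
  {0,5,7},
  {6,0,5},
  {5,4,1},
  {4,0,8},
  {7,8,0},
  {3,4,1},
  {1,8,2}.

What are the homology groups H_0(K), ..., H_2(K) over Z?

Order the vertices as 0 < 1 < 2 < 3 < 4 < 5 < 6 < 7 < 8. Listing each simplex with vertices in this order, K has dimension 2 with simplices:

  0-simplices (9): [0], [1], [2], [3], [4], [5], [6], [7], [8]
  1-simplices (27): (27 of them)
  2-simplices (18): [0,3,4], [0,3,6], [0,4,8], [0,5,6], [0,5,7], [0,7,8], [1,2,5], [1,2,8], [1,3,4], [1,3,7], [1,4,5], [1,7,8], [2,3,6], [2,3,7], [2,5,7], [2,6,8], [4,5,6], [4,6,8]

so the chain groups are C_0 ≅ Z^9, C_1 ≅ Z^27, C_2 ≅ Z^18.

The boundary map ∂_1: C_1 → C_0 maps an edge to its endpoints' difference, ∂[p,q] = q − p.
As a 9×27 matrix over Z this has rank 8, with invariant factors (1,1,1,1,1,1,1,1).

Boundary ∂_2: C_2 → C_1 sends each 2-simplex [p,q,r] to [q,r] − [p,r] + [p,q]. For instance
  ∂[4,6,8] = [6,8] − [4,8] + [4,6],
  ∂[0,3,6] = [3,6] − [0,6] + [0,3].
The 27×18 boundary matrix has rank 18 and Smith normal form diag(1,1,1,1,1,1,1,1,1,1,1,1,1,1,1,1,1,2).

From H_k ≅ ker(∂_k) / im(∂_{k+1}) we obtain:

  H_0: rank C_0 − rank ∂_1 = 9 − 8 = 1, and the invariant factors of ∂_1 are all 1, so H_0 ≅ Z.
  H_1: rank ker ∂_1 − rank ∂_2 = (27 − 8) − 18 = 1, and ∂_2 has invariant factor 2 > 1, so H_1 ≅ Z ⊕ Z/2Z.
  H_2: rank ker ∂_2 − rank ∂_3 = (18 − 18) − 0 = 0, and there is no ∂_3, so H_2 ≅ 0.

(K is a triangulation of the Klein bottle.)

H_0 ≅ Z,  H_1 ≅ Z ⊕ Z/2Z,  H_2 = 0.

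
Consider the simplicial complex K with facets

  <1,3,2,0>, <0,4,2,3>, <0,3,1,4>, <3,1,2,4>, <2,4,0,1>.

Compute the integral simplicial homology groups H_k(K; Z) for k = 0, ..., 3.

Fix the vertex order 0 < 1 < 2 < 3 < 4 and write every simplex with vertices in increasing order. Then dim K = 3 and the simplices of K are:

  0-simplices (5): [0], [1], [2], [3], [4]
  1-simplices (10): [0,1], [0,2], [0,3], [0,4], [1,2], [1,3], [1,4], [2,3], [2,4], [3,4]
  2-simplices (10): [0,1,2], [0,1,3], [0,1,4], [0,2,3], [0,2,4], [0,3,4], [1,2,3], [1,2,4], [1,3,4], [2,3,4]
  3-simplices (5): [0,1,2,3], [0,1,2,4], [0,1,3,4], [0,2,3,4], [1,2,3,4]

giving chain groups C_0 ≅ Z^5, C_1 ≅ Z^10, C_2 ≅ Z^10, C_3 ≅ Z^5.

Boundary ∂_1: C_1 → C_0 maps an edge to its endpoints' difference, ∂[p,q] = q − p. For instance
  ∂[0,2] = [2] − [0].
As a 5×10 matrix over Z this has rank 4, with invariant factors (1,1,1,1).

Boundary ∂_2: C_2 → C_1 acts by ∂[p,q,r] = [q,r] − [p,r] + [p,q]. For instance
  ∂[2,3,4] = [3,4] − [2,4] + [2,3],
  ∂[1,3,4] = [3,4] − [1,4] + [1,3].
The resulting 10×10 matrix has rank 6, and its Smith normal form has invariant factors (1,1,1,1,1,1).

Boundary ∂_3: C_3 → C_2 sends each 3-simplex σ to the alternating sum Σ_i (−1)^i (σ with its i-th vertex removed). For instance
  ∂[0,1,2,3] = [1,2,3] − [0,2,3] + [0,1,3] − [0,1,2],
  ∂[0,2,3,4] = [2,3,4] − [0,3,4] + [0,2,4] − [0,2,3].
The resulting 10×5 matrix has rank 4, and its Smith normal form has invariant factors (1,1,1,1).

Reading off H_k = ker ∂_k / im ∂_{k+1}:

  H_0: rank C_0 − rank ∂_1 = 5 − 4 = 1, and the invariant factors of ∂_1 are all 1, so H_0 = Z.
  H_1: rank ker ∂_1 − rank ∂_2 = (10 − 4) − 6 = 0, and the invariant factors of ∂_2 are all 1, so H_1 = 0.
  H_2: rank ker ∂_2 − rank ∂_3 = (10 − 6) − 4 = 0, and the invariant factors of ∂_3 are all 1, so H_2 = 0.
  H_3: rank ker ∂_3 − rank ∂_4 = (5 − 4) − 0 = 1, and there is no ∂_4, so H_3 = Z.

H_0 ≅ Z,  H_1 = 0,  H_2 = 0,  H_3 ≅ Z.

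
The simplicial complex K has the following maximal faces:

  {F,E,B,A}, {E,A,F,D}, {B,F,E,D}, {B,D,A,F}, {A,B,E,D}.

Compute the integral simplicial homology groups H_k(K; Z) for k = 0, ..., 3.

H_0 = Z,  H_1 = 0,  H_2 = 0,  H_3 = Z.

We work with the vertex ordering A < B < D < E < F. The simplices of K, each written with vertices in increasing order, are:

  0-simplices (5): A, B, D, E, F
  1-simplices (10): AB, AD, AE, AF, BD, BE, BF, DE, DF, EF
  2-simplices (10): ABD, ABE, ABF, ADE, ADF, AEF, BDE, BDF, BEF, DEF
  3-simplices (5): ABDE, ABDF, ABEF, ADEF, BDEF

giving chain groups C_0 ≅ Z^5, C_1 ≅ Z^10, C_2 ≅ Z^10, C_3 ≅ Z^5.

∂_1: C_1 → C_0 is given by ∂[p,q] = [q] − [p]. For instance
  ∂BD = D − B.
The 5×10 boundary matrix has rank 4 and Smith normal form diag(1,1,1,1).

∂_2: C_2 → C_1 sends each 2-simplex [p,q,r] to [q,r] − [p,r] + [p,q]. For instance
  ∂DEF = EF − DF + DE,
  ∂BDE = DE − BE + BD.
This gives a 10×10 integer matrix of rank 6; reducing to Smith normal form yields diagonal entries (1,1,1,1,1,1).

The boundary map ∂_3: C_3 → C_2 sends each 3-simplex σ to the alternating sum Σ_i (−1)^i (σ with its i-th vertex removed). For instance
  ∂ABDF = BDF − ADF + ABF − ABD,
  ∂ABEF = BEF − AEF + ABF − ABE.
The resulting 10×5 matrix has rank 4, and its Smith normal form has invariant factors (1,1,1,1).

From H_k ≅ ker(∂_k) / im(∂_{k+1}) we obtain:

  H_0: rank C_0 − rank ∂_1 = 5 − 4 = 1, and the invariant factors of ∂_1 are all 1, so H_0 ≅ Z.
  H_1: rank ker ∂_1 − rank ∂_2 = (10 − 4) − 6 = 0, and the invariant factors of ∂_2 are all 1, so H_1 ≅ 0.
  H_2: rank ker ∂_2 − rank ∂_3 = (10 − 6) − 4 = 0, and the invariant factors of ∂_3 are all 1, so H_2 ≅ 0.
  H_3: rank ker ∂_3 − rank ∂_4 = (5 − 4) − 0 = 1, and there is no ∂_4, so H_3 ≅ Z.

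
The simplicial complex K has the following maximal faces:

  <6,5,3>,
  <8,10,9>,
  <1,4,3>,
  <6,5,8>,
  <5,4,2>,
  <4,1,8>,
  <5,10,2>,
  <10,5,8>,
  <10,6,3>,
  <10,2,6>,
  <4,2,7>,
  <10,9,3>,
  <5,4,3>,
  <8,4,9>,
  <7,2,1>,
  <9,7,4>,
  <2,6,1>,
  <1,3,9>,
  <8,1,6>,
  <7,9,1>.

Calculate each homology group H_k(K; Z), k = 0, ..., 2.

H_0 = Z,  H_1 = Z ⊕ Z/2,  H_2 = 0.

Fix the vertex order 1 < 2 < 3 < 4 < 5 < 6 < 7 < 8 < 9 < 10 and write every simplex with vertices in increasing order. Then dim K = 2 and the simplices of K are:

  0-simplices (10): [1], [2], [3], [4], [5], [6], [7], [8], [9], [10]
  1-simplices (30): (30 of them)
  2-simplices (20): (20 of them)

Hence C_0 ≅ Z^10, C_1 ≅ Z^30, C_2 ≅ Z^20.

The boundary map ∂_1: C_1 → C_0 sends each edge [p,q] (with p < q) to q − p.
The 10×30 boundary matrix has rank 9 and Smith normal form diag(1,1,1,1,1,1,1,1,1).

The boundary map ∂_2: C_2 → C_1 sends each 2-simplex [p,q,r] to [q,r] − [p,r] + [p,q]. For instance
  ∂[4,7,9] = [7,9] − [4,9] + [4,7],
  ∂[3,5,6] = [5,6] − [3,6] + [3,5].
The 30×20 boundary matrix has rank 20 and Smith normal form diag(1,1,1,1,1,1,1,1,1,1,1,1,1,1,1,1,1,1,1,2).

Computing H_k = (kernel of ∂_k) / (image of ∂_{k+1}):

  H_0: rank C_0 − rank ∂_1 = 10 − 9 = 1, and the invariant factors of ∂_1 are all 1, so H_0 = Z.
  H_1: rank ker ∂_1 − rank ∂_2 = (30 − 9) − 20 = 1, and ∂_2 has invariant factor 2 > 1, so H_1 = Z ⊕ Z/2.
  H_2: rank ker ∂_2 − rank ∂_3 = (20 − 20) − 0 = 0, and there is no ∂_3, so H_2 = 0.

As a check, the Euler characteristic is 10 − 30 + 20 = 0, which agrees with 1 − 1 + 0 = 0.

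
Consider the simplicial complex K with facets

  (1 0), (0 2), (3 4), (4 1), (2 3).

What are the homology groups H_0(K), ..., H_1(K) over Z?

Order the vertices as 0 < 1 < 2 < 3 < 4. Listing each simplex with vertices in this order, K has dimension 1 with simplices:

  0-simplices (5): [0], [1], [2], [3], [4]
  1-simplices (5): [0,1], [0,2], [1,4], [2,3], [3,4]

giving chain groups C_0 ≅ Z^5, C_1 ≅ Z^5.

∂_1: C_1 → C_0 is given by ∂[p,q] = [q] − [p]. For instance
  ∂[2,3] = [3] − [2].
As a 5×5 matrix over Z this has rank 4, with invariant factors (1,1,1,1).

Computing H_k = (kernel of ∂_k) / (image of ∂_{k+1}):

  H_0: rank C_0 − rank ∂_1 = 5 − 4 = 1, and the invariant factors of ∂_1 are all 1, so H_0 = Z.
  H_1: rank ker ∂_1 − rank ∂_2 = (5 − 4) − 0 = 1, and there is no ∂_2, so H_1 = Z.

(K is a triangulation of the circle S^1.)

H_0 = Z,  H_1 = Z.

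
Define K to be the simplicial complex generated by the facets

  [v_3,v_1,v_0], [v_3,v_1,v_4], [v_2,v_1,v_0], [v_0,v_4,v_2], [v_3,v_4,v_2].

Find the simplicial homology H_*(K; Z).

H_0 ≅ Z,  H_1 ≅ Z,  H_2 = 0.

K has 5 vertices, 10 edges, 5 triangles.
rank ∂_0 = 0, rank ∂_1 = 4 ⇒ b_0 = 5 − 0 − 4 = 1; all invariant factors of ∂_1 are 1 so no torsion. So H_0 = Z.
rank ∂_1 = 4, rank ∂_2 = 5 ⇒ b_1 = 10 − 4 − 5 = 1; all invariant factors of ∂_2 are 1 so no torsion. So H_1 = Z.
rank ∂_2 = 5, rank ∂_3 = 0 ⇒ b_2 = 5 − 5 − 0 = 0. So H_2 = 0.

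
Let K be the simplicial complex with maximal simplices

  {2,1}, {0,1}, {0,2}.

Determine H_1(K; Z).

H_1 ≅ Z.

Order the vertices as 0 < 1 < 2. Listing each simplex with vertices in this order, K has dimension 1 with simplices:

  0-simplices (3): [0], [1], [2]
  1-simplices (3): [0,1], [0,2], [1,2]

so the chain groups are C_0 ≅ Z^3, C_1 ≅ Z^3.

The boundary map ∂_1: C_1 → C_0 maps an edge to its endpoints' difference, ∂[p,q] = q − p. For instance
  ∂[0,1] = [1] − [0].
As a 3×3 matrix over Z this has rank 2, with invariant factors (1,1).

From H_k ≅ ker(∂_k) / im(∂_{k+1}) we obtain:

  H_1: rank ker ∂_1 − rank ∂_2 = (3 − 2) − 0 = 1, and there is no ∂_2, so H_1 ≅ Z.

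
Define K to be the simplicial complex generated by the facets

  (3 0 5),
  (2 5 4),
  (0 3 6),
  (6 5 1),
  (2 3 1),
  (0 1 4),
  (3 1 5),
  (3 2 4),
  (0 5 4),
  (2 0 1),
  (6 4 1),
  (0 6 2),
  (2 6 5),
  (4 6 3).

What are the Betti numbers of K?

b_0 = 1, b_1 = 2, b_2 = 1.

Fix the vertex order 0 < 1 < 2 < 3 < 4 < 5 < 6 and write every simplex with vertices in increasing order. Then dim K = 2 and the simplices of K are:

  0-simplices (7): [0], [1], [2], [3], [4], [5], [6]
  1-simplices (21): [0,1], [0,2], [0,3], [0,4], [0,5], [0,6], [1,2], [1,3], [1,4], [1,5], [1,6], [2,3], [2,4], [2,5], [2,6], [3,4], [3,5], [3,6], [4,5], [4,6], [5,6]
  2-simplices (14): [0,1,2], [0,1,4], [0,2,6], [0,3,5], [0,3,6], [0,4,5], [1,2,3], [1,3,5], [1,4,6], [1,5,6], [2,3,4], [2,4,5], [2,5,6], [3,4,6]

Hence C_0 ≅ Z^7, C_1 ≅ Z^21, C_2 ≅ Z^14.

The boundary map ∂_1: C_1 → C_0 is given by ∂[p,q] = [q] − [p]. For instance
  ∂[2,3] = [3] − [2].
As a 7×21 matrix over Z this has rank 6, with invariant factors (1,1,1,1,1,1).

The boundary map ∂_2: C_2 → C_1 acts by ∂[p,q,r] = [q,r] − [p,r] + [p,q]. For instance
  ∂[2,5,6] = [5,6] − [2,6] + [2,5],
  ∂[2,3,4] = [3,4] − [2,4] + [2,3].
The 21×14 boundary matrix has rank 13 and Smith normal form diag(1,1,1,1,1,1,1,1,1,1,1,1,1).

Now H_k = ker ∂_k / im ∂_{k+1}, so:

  H_0: rank C_0 − rank ∂_1 = 7 − 6 = 1, and the invariant factors of ∂_1 are all 1, so H_0 = Z.
  H_1: rank ker ∂_1 − rank ∂_2 = (21 − 6) − 13 = 2, and the invariant factors of ∂_2 are all 1, so H_1 = Z^2.
  H_2: rank ker ∂_2 − rank ∂_3 = (14 − 13) − 0 = 1, and there is no ∂_3, so H_2 = Z.

Hence the Betti numbers are b_0 = 1, b_1 = 2, b_2 = 1.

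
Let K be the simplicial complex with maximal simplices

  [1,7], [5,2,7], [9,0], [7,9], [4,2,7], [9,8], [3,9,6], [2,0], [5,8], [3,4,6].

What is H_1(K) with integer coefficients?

H_1 ≅ Z^3.

Order the vertices as 0 < 1 < 2 < 3 < 4 < 5 < 6 < 7 < 8 < 9. Listing each simplex with vertices in this order, K has dimension 2 with simplices:

  0-simplices (10): [0], [1], [2], [3], [4], [5], [6], [7], [8], [9]
  1-simplices (16): [0,2], [0,9], [1,7], [2,4], [2,5], [2,7], [3,4], [3,6], [3,9], [4,6], [4,7], [5,7], [5,8], [6,9], [7,9], [8,9]
  2-simplices (4): [2,4,7], [2,5,7], [3,4,6], [3,6,9]

giving chain groups C_0 ≅ Z^10, C_1 ≅ Z^16, C_2 ≅ Z^4.

Boundary ∂_1: C_1 → C_0 maps an edge to its endpoints' difference, ∂[p,q] = q − p.
As a 10×16 matrix over Z this has rank 9, with invariant factors (1,1,1,1,1,1,1,1,1).

Boundary ∂_2: C_2 → C_1 acts by ∂[p,q,r] = [q,r] − [p,r] + [p,q]. For instance
  ∂[3,4,6] = [4,6] − [3,6] + [3,4],
  ∂[3,6,9] = [6,9] − [3,9] + [3,6].
This gives a 16×4 integer matrix of rank 4; reducing to Smith normal form yields diagonal entries (1,1,1,1).

Reading off H_k = ker ∂_k / im ∂_{k+1}:

  H_1: rank ker ∂_1 − rank ∂_2 = (16 − 9) − 4 = 3, and the invariant factors of ∂_2 are all 1, so H_1 ≅ Z^3.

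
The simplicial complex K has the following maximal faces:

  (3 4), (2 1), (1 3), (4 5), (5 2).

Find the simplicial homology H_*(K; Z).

H_0 ≅ Z,  H_1 ≅ Z.

Order the vertices as 1 < 2 < 3 < 4 < 5. Listing each simplex with vertices in this order, K has dimension 1 with simplices:

  0-simplices (5): [1], [2], [3], [4], [5]
  1-simplices (5): [1,2], [1,3], [2,5], [3,4], [4,5]

Hence C_0 ≅ Z^5, C_1 ≅ Z^5.

Boundary ∂_1: C_1 → C_0 sends each edge [p,q] (with p < q) to q − p. For instance
  ∂[1,3] = [3] − [1].
As a 5×5 matrix over Z this has rank 4, with invariant factors (1,1,1,1).

Computing H_k = (kernel of ∂_k) / (image of ∂_{k+1}):

  H_0: rank C_0 − rank ∂_1 = 5 − 4 = 1, and the invariant factors of ∂_1 are all 1, so H_0 ≅ Z.
  H_1: rank ker ∂_1 − rank ∂_2 = (5 − 4) − 0 = 1, and there is no ∂_2, so H_1 ≅ Z.

As a check, the Euler characteristic is 5 − 5 = 0, which agrees with 1 − 1 = 0.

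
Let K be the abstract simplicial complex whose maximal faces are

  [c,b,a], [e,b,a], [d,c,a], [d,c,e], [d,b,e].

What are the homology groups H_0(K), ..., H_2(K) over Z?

H_0 ≅ Z,  H_1 ≅ Z,  H_2 = 0.

Order the vertices as a < b < c < d < e. Listing each simplex with vertices in this order, K has dimension 2 with simplices:

  0-simplices (5): a, b, c, d, e
  1-simplices (10): ab, ac, ad, ae, bc, bd, be, cd, ce, de
  2-simplices (5): abc, abe, acd, bde, cde

Hence C_0 ≅ Z^5, C_1 ≅ Z^10, C_2 ≅ Z^5.

Boundary ∂_1: C_1 → C_0 maps an edge to its endpoints' difference, ∂[p,q] = q − p.
As a 5×10 matrix over Z this has rank 4, with invariant factors (1,1,1,1).

The boundary map ∂_2: C_2 → C_1 acts by ∂[p,q,r] = [q,r] − [p,r] + [p,q]. For instance
  ∂cde = de − ce + cd,
  ∂abe = be − ae + ab.
This gives a 10×5 integer matrix of rank 5; reducing to Smith normal form yields diagonal entries (1,1,1,1,1).

Now H_k = ker ∂_k / im ∂_{k+1}, so:

  H_0: rank C_0 − rank ∂_1 = 5 − 4 = 1, and the invariant factors of ∂_1 are all 1, so H_0 = Z.
  H_1: rank ker ∂_1 − rank ∂_2 = (10 − 4) − 5 = 1, and the invariant factors of ∂_2 are all 1, so H_1 = Z.
  H_2: rank ker ∂_2 − rank ∂_3 = (5 − 5) − 0 = 0, and there is no ∂_3, so H_2 = 0.

As a check, the Euler characteristic is 5 − 10 + 5 = 0, which agrees with 1 − 1 + 0 = 0.
(K is a triangulation of the Möbius band.)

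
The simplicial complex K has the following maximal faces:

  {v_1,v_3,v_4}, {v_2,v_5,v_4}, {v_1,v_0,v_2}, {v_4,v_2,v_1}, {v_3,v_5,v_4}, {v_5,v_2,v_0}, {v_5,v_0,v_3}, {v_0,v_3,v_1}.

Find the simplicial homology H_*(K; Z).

H_0 = Z,  H_1 = 0,  H_2 = Z.

K has 6 vertices, 12 edges, 8 triangles.
rank ∂_0 = 0, rank ∂_1 = 5 ⇒ b_0 = 6 − 0 − 5 = 1; all invariant factors of ∂_1 are 1 so no torsion. So H_0 = Z.
rank ∂_1 = 5, rank ∂_2 = 7 ⇒ b_1 = 12 − 5 − 7 = 0; all invariant factors of ∂_2 are 1 so no torsion. So H_1 = 0.
rank ∂_2 = 7, rank ∂_3 = 0 ⇒ b_2 = 8 − 7 − 0 = 1. So H_2 = Z.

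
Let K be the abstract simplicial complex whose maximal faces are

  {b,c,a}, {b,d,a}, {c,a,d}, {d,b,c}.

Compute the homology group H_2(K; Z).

We work with the vertex ordering a < b < c < d. The simplices of K, each written with vertices in increasing order, are:

  0-simplices (4): a, b, c, d
  1-simplices (6): ab, ac, ad, bc, bd, cd
  2-simplices (4): abc, abd, acd, bcd

giving chain groups C_0 ≅ Z^4, C_1 ≅ Z^6, C_2 ≅ Z^4.

∂_1: C_1 → C_0 sends each edge [p,q] (with p < q) to q − p. For instance
  ∂ab = b − a.
As a 4×6 matrix over Z this has rank 3, with invariant factors (1,1,1).

Boundary ∂_2: C_2 → C_1 maps a triangle to the signed sum of its edges. For instance
  ∂abd = bd − ad + ab,
  ∂abc = bc − ac + ab.
The 6×4 boundary matrix has rank 3 and Smith normal form diag(1,1,1).

Now H_k = ker ∂_k / im ∂_{k+1}, so:

  H_2: rank ker ∂_2 − rank ∂_3 = (4 − 3) − 0 = 1, and there is no ∂_3, so H_2 = Z.

(K is a triangulation of the 2-sphere S^2.)

H_2 = Z.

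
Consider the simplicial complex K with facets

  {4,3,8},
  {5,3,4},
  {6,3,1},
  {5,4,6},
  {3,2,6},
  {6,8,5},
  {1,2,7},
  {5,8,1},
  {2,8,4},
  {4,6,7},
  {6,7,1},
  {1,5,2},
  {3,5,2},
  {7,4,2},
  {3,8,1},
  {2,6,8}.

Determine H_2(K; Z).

H_2 = Z.

K has 8 vertices, 24 edges, 16 triangles.
rank ∂_2 = 15, rank ∂_3 = 0 ⇒ b_2 = 16 − 15 − 0 = 1. So H_2 ≅ Z.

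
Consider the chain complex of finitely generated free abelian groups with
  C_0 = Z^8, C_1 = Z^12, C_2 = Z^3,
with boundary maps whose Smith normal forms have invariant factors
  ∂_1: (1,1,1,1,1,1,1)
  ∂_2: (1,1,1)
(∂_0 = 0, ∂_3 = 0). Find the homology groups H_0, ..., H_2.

H_0 = Z,  H_1 = Z^2,  H_2 = 0.

H_0: b_0 = 8 − 0 − 7 = 1; torsion from ∂_1 factors > 1: none. So H_0 = Z.
H_1: b_1 = 12 − 7 − 3 = 2; torsion from ∂_2 factors > 1: none. So H_1 = Z^2.
H_2: b_2 = 3 − 3 − 0 = 0; torsion from ∂_3 factors > 1: none. So H_2 = 0.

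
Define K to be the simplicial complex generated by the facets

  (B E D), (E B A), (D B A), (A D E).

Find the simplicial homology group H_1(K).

H_1 = 0.

K has 4 vertices, 6 edges, 4 triangles.
rank ∂_1 = 3, rank ∂_2 = 3 ⇒ b_1 = 6 − 3 − 3 = 0; all invariant factors of ∂_2 are 1 so no torsion. So H_1 = 0.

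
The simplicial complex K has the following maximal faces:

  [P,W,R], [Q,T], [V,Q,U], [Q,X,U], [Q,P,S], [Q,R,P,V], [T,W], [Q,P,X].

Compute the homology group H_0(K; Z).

H_0 = Z.

We work with the vertex ordering P < Q < R < S < T < U < V < W < X. The simplices of K, each written with vertices in increasing order, are:

  0-simplices (9): P, Q, R, S, T, U, V, W, X
  1-simplices (17): PQ, PR, PS, PV, PW, PX, QR, QS, QT, QU, QV, QX, RV, RW, TW, UV, UX
  2-simplices (9): PQR, PQS, PQV, PQX, PRV, PRW, QRV, QUV, QUX
  3-simplices (1): PQRV

Hence C_0 ≅ Z^9, C_1 ≅ Z^17, C_2 ≅ Z^9, C_3 ≅ Z^1.

Boundary ∂_1: C_1 → C_0 maps an edge to its endpoints' difference, ∂[p,q] = q − p. For instance
  ∂QV = V − Q.
As a 9×17 matrix over Z this has rank 8, with invariant factors (1,1,1,1,1,1,1,1).

Boundary ∂_2: C_2 → C_1 maps a triangle to the signed sum of its edges. For instance
  ∂QRV = RV − QV + QR,
  ∂PQV = QV − PV + PQ.
As a 17×9 matrix over Z this has rank 8, with invariant factors (1,1,1,1,1,1,1,1).

The boundary map ∂_3: C_3 → C_2 sends each 3-simplex σ to the alternating sum Σ_i (−1)^i (σ with its i-th vertex removed). For instance
  ∂PQRV = QRV − PRV + PQV − PQR.
As a 9×1 matrix over Z this has rank 1, with invariant factors (1).

Now H_k = ker ∂_k / im ∂_{k+1}, so:

  H_0: rank C_0 − rank ∂_1 = 9 − 8 = 1, and the invariant factors of ∂_1 are all 1, so H_0 = Z.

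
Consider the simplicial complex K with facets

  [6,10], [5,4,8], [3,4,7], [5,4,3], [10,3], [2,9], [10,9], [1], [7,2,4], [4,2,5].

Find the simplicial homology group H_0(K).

H_0 = Z^2.

Order the vertices as 1 < 2 < 3 < 4 < 5 < 6 < 7 < 8 < 9 < 10. Listing each simplex with vertices in this order, K has dimension 2 with simplices:

  0-simplices (10): [1], [2], [3], [4], [5], [6], [7], [8], [9], [10]
  1-simplices (14): [2,4], [2,5], [2,7], [2,9], [3,4], [3,5], [3,7], [3,10], [4,5], [4,7], [4,8], [5,8], [6,10], [9,10]
  2-simplices (5): [2,4,5], [2,4,7], [3,4,5], [3,4,7], [4,5,8]

so the chain groups are C_0 ≅ Z^10, C_1 ≅ Z^14, C_2 ≅ Z^5.

The boundary map ∂_1: C_1 → C_0 is given by ∂[p,q] = [q] − [p]. For instance
  ∂[2,4] = [4] − [2].
The 10×14 boundary matrix has rank 8 and Smith normal form diag(1,1,1,1,1,1,1,1).

∂_2: C_2 → C_1 acts by ∂[p,q,r] = [q,r] − [p,r] + [p,q]. For instance
  ∂[3,4,7] = [4,7] − [3,7] + [3,4],
  ∂[3,4,5] = [4,5] − [3,5] + [3,4].
As a 14×5 matrix over Z this has rank 5, with invariant factors (1,1,1,1,1).

From H_k ≅ ker(∂_k) / im(∂_{k+1}) we obtain:

  H_0: rank C_0 − rank ∂_1 = 10 − 8 = 2, and the invariant factors of ∂_1 are all 1, so H_0 = Z^2.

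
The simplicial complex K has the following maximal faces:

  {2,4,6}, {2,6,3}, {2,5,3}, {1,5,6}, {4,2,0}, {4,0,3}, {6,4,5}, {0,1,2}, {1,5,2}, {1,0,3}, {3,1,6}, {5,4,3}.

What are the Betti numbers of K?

b_0 = 1, b_1 = 0, b_2 = 0.

We work with the vertex ordering 0 < 1 < 2 < 3 < 4 < 5 < 6. The simplices of K, each written with vertices in increasing order, are:

  0-simplices (7): [0], [1], [2], [3], [4], [5], [6]
  1-simplices (18): [0,1], [0,2], [0,3], [0,4], [1,2], [1,3], [1,5], [1,6], [2,3], [2,4], [2,5], [2,6], [3,4], [3,5], [3,6], [4,5], [4,6], [5,6]
  2-simplices (12): [0,1,2], [0,1,3], [0,2,4], [0,3,4], [1,2,5], [1,3,6], [1,5,6], [2,3,5], [2,3,6], [2,4,6], [3,4,5], [4,5,6]

Hence C_0 ≅ Z^7, C_1 ≅ Z^18, C_2 ≅ Z^12.

∂_1: C_1 → C_0 maps an edge to its endpoints' difference, ∂[p,q] = q − p. For instance
  ∂[0,1] = [1] − [0].
This gives a 7×18 integer matrix of rank 6; reducing to Smith normal form yields diagonal entries (1,1,1,1,1,1).

Boundary ∂_2: C_2 → C_1 acts by ∂[p,q,r] = [q,r] − [p,r] + [p,q]. For instance
  ∂[2,3,5] = [3,5] − [2,5] + [2,3],
  ∂[1,5,6] = [5,6] − [1,6] + [1,5].
As a 18×12 matrix over Z this has rank 12, with invariant factors (1,1,1,1,1,1,1,1,1,1,1,2).

From H_k ≅ ker(∂_k) / im(∂_{k+1}) we obtain:

  H_0: rank C_0 − rank ∂_1 = 7 − 6 = 1, and the invariant factors of ∂_1 are all 1, so H_0 ≅ Z.
  H_1: rank ker ∂_1 − rank ∂_2 = (18 − 6) − 12 = 0, and ∂_2 has invariant factor 2 > 1, so H_1 ≅ Z/2Z.
  H_2: rank ker ∂_2 − rank ∂_3 = (12 − 12) − 0 = 0, and there is no ∂_3, so H_2 ≅ 0.

As a check, the Euler characteristic is 7 − 18 + 12 = 1, which agrees with 1 − 0 + 0 = 1.

Hence the Betti numbers are b_0 = 1, b_1 = 0, b_2 = 0.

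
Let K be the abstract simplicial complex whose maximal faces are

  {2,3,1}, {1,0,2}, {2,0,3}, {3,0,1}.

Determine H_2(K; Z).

We work with the vertex ordering 0 < 1 < 2 < 3. The simplices of K, each written with vertices in increasing order, are:

  0-simplices (4): [0], [1], [2], [3]
  1-simplices (6): [0,1], [0,2], [0,3], [1,2], [1,3], [2,3]
  2-simplices (4): [0,1,2], [0,1,3], [0,2,3], [1,2,3]

so the chain groups are C_0 ≅ Z^4, C_1 ≅ Z^6, C_2 ≅ Z^4.

Boundary ∂_1: C_1 → C_0 sends each edge [p,q] (with p < q) to q − p. For instance
  ∂[1,2] = [2] − [1].
This gives a 4×6 integer matrix of rank 3; reducing to Smith normal form yields diagonal entries (1,1,1).

Boundary ∂_2: C_2 → C_1 acts by ∂[p,q,r] = [q,r] − [p,r] + [p,q]. For instance
  ∂[0,2,3] = [2,3] − [0,3] + [0,2],
  ∂[0,1,3] = [1,3] − [0,3] + [0,1].
The 6×4 boundary matrix has rank 3 and Smith normal form diag(1,1,1).

Computing H_k = (kernel of ∂_k) / (image of ∂_{k+1}):

  H_2: rank ker ∂_2 − rank ∂_3 = (4 − 3) − 0 = 1, and there is no ∂_3, so H_2 ≅ Z.

H_2 = Z.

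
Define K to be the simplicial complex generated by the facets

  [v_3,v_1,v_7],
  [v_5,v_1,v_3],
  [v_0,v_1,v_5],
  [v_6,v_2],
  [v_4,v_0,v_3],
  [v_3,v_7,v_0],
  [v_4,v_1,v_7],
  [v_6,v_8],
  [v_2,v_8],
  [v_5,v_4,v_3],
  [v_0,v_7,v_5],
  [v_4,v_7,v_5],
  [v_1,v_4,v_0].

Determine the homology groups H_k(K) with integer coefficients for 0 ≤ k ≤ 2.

H_0 = Z^2,  H_1 = Z ⊕ Z_2,  H_2 = 0.

Order the vertices as v_0 < v_1 < v_2 < v_3 < v_4 < v_5 < v_6 < v_7 < v_8. Listing each simplex with vertices in this order, K has dimension 2 with simplices:

  0-simplices (9): [v_0], [v_1], [v_2], [v_3], [v_4], [v_5], [v_6], [v_7], [v_8]
  1-simplices (18): (18 of them)
  2-simplices (10): [v_0,v_1,v_4], [v_0,v_1,v_5], [v_0,v_3,v_4], [v_0,v_3,v_7], [v_0,v_5,v_7], [v_1,v_3,v_5], [v_1,v_3,v_7], [v_1,v_4,v_7], [v_3,v_4,v_5], [v_4,v_5,v_7]

Hence C_0 ≅ Z^9, C_1 ≅ Z^18, C_2 ≅ Z^10.

Boundary ∂_1: C_1 → C_0 is given by ∂[p,q] = [q] − [p]. For instance
  ∂[v_1,v_5] = [v_5] − [v_1].
The resulting 9×18 matrix has rank 7, and its Smith normal form has invariant factors (1,1,1,1,1,1,1).

The boundary map ∂_2: C_2 → C_1 sends each 2-simplex [p,q,r] to [q,r] − [p,r] + [p,q]. For instance
  ∂[v_4,v_5,v_7] = [v_5,v_7] − [v_4,v_7] + [v_4,v_5],
  ∂[v_3,v_4,v_5] = [v_4,v_5] − [v_3,v_5] + [v_3,v_4].
This gives a 18×10 integer matrix of rank 10; reducing to Smith normal form yields diagonal entries (1,1,1,1,1,1,1,1,1,2).

Now H_k = ker ∂_k / im ∂_{k+1}, so:

  H_0: rank C_0 − rank ∂_1 = 9 − 7 = 2, and the invariant factors of ∂_1 are all 1, so H_0 ≅ Z^2.
  H_1: rank ker ∂_1 − rank ∂_2 = (18 − 7) − 10 = 1, and ∂_2 has invariant factor 2 > 1, so H_1 ≅ Z ⊕ Z_2.
  H_2: rank ker ∂_2 − rank ∂_3 = (10 − 10) − 0 = 0, and there is no ∂_3, so H_2 ≅ 0.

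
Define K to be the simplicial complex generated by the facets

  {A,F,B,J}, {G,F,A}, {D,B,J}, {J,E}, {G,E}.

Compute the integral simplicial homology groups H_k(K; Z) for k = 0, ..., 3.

H_0 ≅ Z,  H_1 ≅ Z,  H_2 = 0,  H_3 = 0.

Take the total order A < B < D < E < F < G < J on the vertex set. Then K (dimension 3) consists of the simplices:

  0-simplices (7): A, B, D, E, F, G, J
  1-simplices (12): AB, AF, AG, AJ, BD, BF, BJ, DJ, EG, EJ, FG, FJ
  2-simplices (6): ABF, ABJ, AFG, AFJ, BDJ, BFJ
  3-simplices (1): ABFJ

giving chain groups C_0 ≅ Z^7, C_1 ≅ Z^12, C_2 ≅ Z^6, C_3 ≅ Z^1.

Boundary ∂_1: C_1 → C_0 maps an edge to its endpoints' difference, ∂[p,q] = q − p. For instance
  ∂DJ = J − D.
The resulting 7×12 matrix has rank 6, and its Smith normal form has invariant factors (1,1,1,1,1,1).

Boundary ∂_2: C_2 → C_1 sends each 2-simplex [p,q,r] to [q,r] − [p,r] + [p,q]. For instance
  ∂ABF = BF − AF + AB,
  ∂BFJ = FJ − BJ + BF.
The 12×6 boundary matrix has rank 5 and Smith normal form diag(1,1,1,1,1).

∂_3: C_3 → C_2 sends each 3-simplex σ to the alternating sum Σ_i (−1)^i (σ with its i-th vertex removed). For instance
  ∂ABFJ = BFJ − AFJ + ABJ − ABF.
The 6×1 boundary matrix has rank 1 and Smith normal form diag(1).

Reading off H_k = ker ∂_k / im ∂_{k+1}:

  H_0: rank C_0 − rank ∂_1 = 7 − 6 = 1, and the invariant factors of ∂_1 are all 1, so H_0 ≅ Z.
  H_1: rank ker ∂_1 − rank ∂_2 = (12 − 6) − 5 = 1, and the invariant factors of ∂_2 are all 1, so H_1 ≅ Z.
  H_2: rank ker ∂_2 − rank ∂_3 = (6 − 5) − 1 = 0, and the invariant factors of ∂_3 are all 1, so H_2 ≅ 0.
  H_3: rank ker ∂_3 − rank ∂_4 = (1 − 1) − 0 = 0, and there is no ∂_4, so H_3 ≅ 0.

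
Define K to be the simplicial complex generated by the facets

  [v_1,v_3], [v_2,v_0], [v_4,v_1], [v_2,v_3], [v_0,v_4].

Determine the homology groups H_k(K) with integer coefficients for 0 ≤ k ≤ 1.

We work with the vertex ordering v_0 < v_1 < v_2 < v_3 < v_4. The simplices of K, each written with vertices in increasing order, are:

  0-simplices (5): [v_0], [v_1], [v_2], [v_3], [v_4]
  1-simplices (5): [v_0,v_2], [v_0,v_4], [v_1,v_3], [v_1,v_4], [v_2,v_3]

Hence C_0 ≅ Z^5, C_1 ≅ Z^5.

∂_1: C_1 → C_0 is given by ∂[p,q] = [q] − [p].
The resulting 5×5 matrix has rank 4, and its Smith normal form has invariant factors (1,1,1,1).

Computing H_k = (kernel of ∂_k) / (image of ∂_{k+1}):

  H_0: rank C_0 − rank ∂_1 = 5 − 4 = 1, and the invariant factors of ∂_1 are all 1, so H_0 = Z.
  H_1: rank ker ∂_1 − rank ∂_2 = (5 − 4) − 0 = 1, and there is no ∂_2, so H_1 = Z.

As a check, the Euler characteristic is 5 − 5 = 0, which agrees with 1 − 1 = 0.

H_0 ≅ Z,  H_1 ≅ Z.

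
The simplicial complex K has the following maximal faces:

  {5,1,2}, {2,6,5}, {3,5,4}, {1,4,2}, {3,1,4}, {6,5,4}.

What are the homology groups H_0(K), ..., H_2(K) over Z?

Order the vertices as 1 < 2 < 3 < 4 < 5 < 6. Listing each simplex with vertices in this order, K has dimension 2 with simplices:

  0-simplices (6): [1], [2], [3], [4], [5], [6]
  1-simplices (12): [1,2], [1,3], [1,4], [1,5], [2,4], [2,5], [2,6], [3,4], [3,5], [4,5], [4,6], [5,6]
  2-simplices (6): [1,2,4], [1,2,5], [1,3,4], [2,5,6], [3,4,5], [4,5,6]

giving chain groups C_0 ≅ Z^6, C_1 ≅ Z^12, C_2 ≅ Z^6.

∂_1: C_1 → C_0 maps an edge to its endpoints' difference, ∂[p,q] = q − p.
This gives a 6×12 integer matrix of rank 5; reducing to Smith normal form yields diagonal entries (1,1,1,1,1).

The boundary map ∂_2: C_2 → C_1 maps a triangle to the signed sum of its edges. For instance
  ∂[3,4,5] = [4,5] − [3,5] + [3,4],
  ∂[1,2,4] = [2,4] − [1,4] + [1,2].
The resulting 12×6 matrix has rank 6, and its Smith normal form has invariant factors (1,1,1,1,1,1).

Reading off H_k = ker ∂_k / im ∂_{k+1}:

  H_0: rank C_0 − rank ∂_1 = 6 − 5 = 1, and the invariant factors of ∂_1 are all 1, so H_0 = Z.
  H_1: rank ker ∂_1 − rank ∂_2 = (12 − 5) − 6 = 1, and the invariant factors of ∂_2 are all 1, so H_1 = Z.
  H_2: rank ker ∂_2 − rank ∂_3 = (6 − 6) − 0 = 0, and there is no ∂_3, so H_2 = 0.

As a check, the Euler characteristic is 6 − 12 + 6 = 0, which agrees with 1 − 1 + 0 = 0.
(K is a triangulation of the cylinder S^1 x I.)

H_0 ≅ Z,  H_1 ≅ Z,  H_2 = 0.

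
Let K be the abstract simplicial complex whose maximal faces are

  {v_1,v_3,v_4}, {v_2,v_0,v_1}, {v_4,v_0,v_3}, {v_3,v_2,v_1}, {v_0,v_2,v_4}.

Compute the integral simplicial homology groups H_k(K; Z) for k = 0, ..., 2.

H_0 = Z,  H_1 = Z,  H_2 = 0.

Take the total order v_0 < v_1 < v_2 < v_3 < v_4 on the vertex set. Then K (dimension 2) consists of the simplices:

  0-simplices (5): [v_0], [v_1], [v_2], [v_3], [v_4]
  1-simplices (10): [v_0,v_1], [v_0,v_2], [v_0,v_3], [v_0,v_4], [v_1,v_2], [v_1,v_3], [v_1,v_4], [v_2,v_3], [v_2,v_4], [v_3,v_4]
  2-simplices (5): [v_0,v_1,v_2], [v_0,v_2,v_4], [v_0,v_3,v_4], [v_1,v_2,v_3], [v_1,v_3,v_4]

so the chain groups are C_0 ≅ Z^5, C_1 ≅ Z^10, C_2 ≅ Z^5.

The boundary map ∂_1: C_1 → C_0 sends each edge [p,q] (with p < q) to q − p.
This gives a 5×10 integer matrix of rank 4; reducing to Smith normal form yields diagonal entries (1,1,1,1).

The boundary map ∂_2: C_2 → C_1 maps a triangle to the signed sum of its edges. For instance
  ∂[v_1,v_2,v_3] = [v_2,v_3] − [v_1,v_3] + [v_1,v_2],
  ∂[v_0,v_2,v_4] = [v_2,v_4] − [v_0,v_4] + [v_0,v_2].
The resulting 10×5 matrix has rank 5, and its Smith normal form has invariant factors (1,1,1,1,1).

Computing H_k = (kernel of ∂_k) / (image of ∂_{k+1}):

  H_0: rank C_0 − rank ∂_1 = 5 − 4 = 1, and the invariant factors of ∂_1 are all 1, so H_0 ≅ Z.
  H_1: rank ker ∂_1 − rank ∂_2 = (10 − 4) − 5 = 1, and the invariant factors of ∂_2 are all 1, so H_1 ≅ Z.
  H_2: rank ker ∂_2 − rank ∂_3 = (5 − 5) − 0 = 0, and there is no ∂_3, so H_2 ≅ 0.

(K is a triangulation of the Möbius band.)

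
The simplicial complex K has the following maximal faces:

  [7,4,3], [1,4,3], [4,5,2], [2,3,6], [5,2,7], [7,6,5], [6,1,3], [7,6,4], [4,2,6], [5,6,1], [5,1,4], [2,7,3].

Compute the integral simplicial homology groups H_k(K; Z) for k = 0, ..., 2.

K has 7 vertices, 18 edges, 12 triangles.
rank ∂_0 = 0, rank ∂_1 = 6 ⇒ b_0 = 7 − 0 − 6 = 1; all invariant factors of ∂_1 are 1 so no torsion. So H_0 = Z.
rank ∂_1 = 6, rank ∂_2 = 12 ⇒ b_1 = 18 − 6 − 12 = 0; ∂_2 has invariant factor(s) [2] giving torsion. So H_1 = Z_2.
rank ∂_2 = 12, rank ∂_3 = 0 ⇒ b_2 = 12 − 12 − 0 = 0. So H_2 = 0.

H_0 = Z,  H_1 = Z_2,  H_2 = 0.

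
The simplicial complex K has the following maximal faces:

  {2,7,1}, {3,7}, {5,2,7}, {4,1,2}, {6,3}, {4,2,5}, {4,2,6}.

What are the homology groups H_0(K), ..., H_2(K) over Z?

H_0 = Z,  H_1 = Z,  H_2 = 0.

We work with the vertex ordering 1 < 2 < 3 < 4 < 5 < 6 < 7. The simplices of K, each written with vertices in increasing order, are:

  0-simplices (7): [1], [2], [3], [4], [5], [6], [7]
  1-simplices (12): [1,2], [1,4], [1,7], [2,4], [2,5], [2,6], [2,7], [3,6], [3,7], [4,5], [4,6], [5,7]
  2-simplices (5): [1,2,4], [1,2,7], [2,4,5], [2,4,6], [2,5,7]

Hence C_0 ≅ Z^7, C_1 ≅ Z^12, C_2 ≅ Z^5.

∂_1: C_1 → C_0 maps an edge to its endpoints' difference, ∂[p,q] = q − p.
The 7×12 boundary matrix has rank 6 and Smith normal form diag(1,1,1,1,1,1).

The boundary map ∂_2: C_2 → C_1 sends each 2-simplex [p,q,r] to [q,r] − [p,r] + [p,q]. For instance
  ∂[2,5,7] = [5,7] − [2,7] + [2,5],
  ∂[1,2,7] = [2,7] − [1,7] + [1,2].
As a 12×5 matrix over Z this has rank 5, with invariant factors (1,1,1,1,1).

Now H_k = ker ∂_k / im ∂_{k+1}, so:

  H_0: rank C_0 − rank ∂_1 = 7 − 6 = 1, and the invariant factors of ∂_1 are all 1, so H_0 ≅ Z.
  H_1: rank ker ∂_1 − rank ∂_2 = (12 − 6) − 5 = 1, and the invariant factors of ∂_2 are all 1, so H_1 ≅ Z.
  H_2: rank ker ∂_2 − rank ∂_3 = (5 − 5) − 0 = 0, and there is no ∂_3, so H_2 ≅ 0.

As a check, the Euler characteristic is 7 − 12 + 5 = 0, which agrees with 1 − 1 + 0 = 0.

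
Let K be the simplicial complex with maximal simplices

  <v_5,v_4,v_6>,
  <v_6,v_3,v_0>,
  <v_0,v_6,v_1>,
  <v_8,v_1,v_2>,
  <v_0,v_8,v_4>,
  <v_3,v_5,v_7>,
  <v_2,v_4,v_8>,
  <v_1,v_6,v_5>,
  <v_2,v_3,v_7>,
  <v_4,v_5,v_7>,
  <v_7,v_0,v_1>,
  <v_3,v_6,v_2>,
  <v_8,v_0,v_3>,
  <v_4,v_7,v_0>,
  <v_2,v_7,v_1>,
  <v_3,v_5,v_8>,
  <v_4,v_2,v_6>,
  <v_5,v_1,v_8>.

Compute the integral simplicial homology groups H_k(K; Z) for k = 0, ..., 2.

H_0 = Z,  H_1 = Z^2,  H_2 = Z.

Fix the vertex order v_0 < v_1 < v_2 < v_3 < v_4 < v_5 < v_6 < v_7 < v_8 and write every simplex with vertices in increasing order. Then dim K = 2 and the simplices of K are:

  0-simplices (9): [v_0], [v_1], [v_2], [v_3], [v_4], [v_5], [v_6], [v_7], [v_8]
  1-simplices (27): (27 of them)
  2-simplices (18): (18 of them)

Hence C_0 ≅ Z^9, C_1 ≅ Z^27, C_2 ≅ Z^18.

Boundary ∂_1: C_1 → C_0 maps an edge to its endpoints' difference, ∂[p,q] = q − p.
As a 9×27 matrix over Z this has rank 8, with invariant factors (1,1,1,1,1,1,1,1).

∂_2: C_2 → C_1 acts by ∂[p,q,r] = [q,r] − [p,r] + [p,q]. For instance
  ∂[v_0,v_3,v_6] = [v_3,v_6] − [v_0,v_6] + [v_0,v_3],
  ∂[v_0,v_3,v_8] = [v_3,v_8] − [v_0,v_8] + [v_0,v_3].
This gives a 27×18 integer matrix of rank 17; reducing to Smith normal form yields diagonal entries (1,1,1,1,1,1,1,1,1,1,1,1,1,1,1,1,1).

From H_k ≅ ker(∂_k) / im(∂_{k+1}) we obtain:

  H_0: rank C_0 − rank ∂_1 = 9 − 8 = 1, and the invariant factors of ∂_1 are all 1, so H_0 = Z.
  H_1: rank ker ∂_1 − rank ∂_2 = (27 − 8) − 17 = 2, and the invariant factors of ∂_2 are all 1, so H_1 = Z^2.
  H_2: rank ker ∂_2 − rank ∂_3 = (18 − 17) − 0 = 1, and there is no ∂_3, so H_2 = Z.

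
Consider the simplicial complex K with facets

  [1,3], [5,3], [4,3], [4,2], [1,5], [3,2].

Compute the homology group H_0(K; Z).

H_0 = Z.

We work with the vertex ordering 1 < 2 < 3 < 4 < 5. The simplices of K, each written with vertices in increasing order, are:

  0-simplices (5): [1], [2], [3], [4], [5]
  1-simplices (6): [1,3], [1,5], [2,3], [2,4], [3,4], [3,5]

Hence C_0 ≅ Z^5, C_1 ≅ Z^6.

Boundary ∂_1: C_1 → C_0 is given by ∂[p,q] = [q] − [p]. For instance
  ∂[2,3] = [3] − [2].
This gives a 5×6 integer matrix of rank 4; reducing to Smith normal form yields diagonal entries (1,1,1,1).

Computing H_k = (kernel of ∂_k) / (image of ∂_{k+1}):

  H_0: rank C_0 − rank ∂_1 = 5 − 4 = 1, and the invariant factors of ∂_1 are all 1, so H_0 = Z.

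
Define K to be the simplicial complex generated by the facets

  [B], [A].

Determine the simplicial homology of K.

Take the total order A < B on the vertex set. Then K (dimension 0) consists of the simplices:

  0-simplices (2): A, B

giving chain groups C_0 ≅ Z^2.

From H_k ≅ ker(∂_k) / im(∂_{k+1}) we obtain:

  H_0: rank C_0 − rank ∂_1 = 2 − 0 = 2, and there is no ∂_1, so H_0 = Z^2.

H_0 ≅ Z^2.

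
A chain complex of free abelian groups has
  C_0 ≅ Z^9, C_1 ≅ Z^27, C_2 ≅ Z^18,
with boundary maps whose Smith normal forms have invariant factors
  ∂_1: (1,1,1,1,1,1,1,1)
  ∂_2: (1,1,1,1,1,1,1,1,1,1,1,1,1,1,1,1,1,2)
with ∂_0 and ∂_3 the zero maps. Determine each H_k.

H_0 = Z,  H_1 = Z ⊕ Z/2,  H_2 = 0.

H_0: b_0 = 9 − 0 − 8 = 1; torsion from ∂_1 factors > 1: none. So H_0 = Z.
H_1: b_1 = 27 − 8 − 18 = 1; torsion from ∂_2 factors > 1: [2]. So H_1 = Z ⊕ Z/2.
H_2: b_2 = 18 − 18 − 0 = 0; torsion from ∂_3 factors > 1: none. So H_2 = 0.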